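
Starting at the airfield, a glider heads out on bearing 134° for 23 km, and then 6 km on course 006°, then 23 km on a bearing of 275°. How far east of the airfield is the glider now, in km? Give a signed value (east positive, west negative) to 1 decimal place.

Leg 1 (134°, 23 km): east 23 sin 134° = 16.54, north 23 cos 134° = -15.98
Leg 2 (006°, 6 km): east 6 sin 6° = 0.63, north 6 cos 6° = 5.97
Leg 3 (275°, 23 km): east 23 sin 275° = -22.91, north 23 cos 275° = 2.00
Net east component: -5.74 km.

-5.7 km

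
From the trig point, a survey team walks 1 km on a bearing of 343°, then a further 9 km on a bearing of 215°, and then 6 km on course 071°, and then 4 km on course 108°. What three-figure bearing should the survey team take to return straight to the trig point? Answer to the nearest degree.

Leg 1 (343°, 1 km): east 1 sin 343° = -0.29, north 1 cos 343° = 0.96
Leg 2 (215°, 9 km): east 9 sin 215° = -5.16, north 9 cos 215° = -7.37
Leg 3 (071°, 6 km): east 6 sin 71° = 5.67, north 6 cos 71° = 1.95
Leg 4 (108°, 4 km): east 4 sin 108° = 3.80, north 4 cos 108° = -1.24
Net displacement: 4.02 east, -5.70 north. Direction back to start is (-4.02, 5.70): bearing = atan2(-4.02, 5.70) mod 360° = 324.78° ≈ 325°.

325°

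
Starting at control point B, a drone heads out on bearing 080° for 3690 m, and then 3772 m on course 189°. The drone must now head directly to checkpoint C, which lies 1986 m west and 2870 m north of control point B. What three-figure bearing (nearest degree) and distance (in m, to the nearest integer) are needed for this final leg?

320°, 7795 m

Leg 1 (080°, 3690 m): east 3690 sin 80° = 3633.94, north 3690 cos 80° = 640.76
Leg 2 (189°, 3772 m): east 3772 sin 189° = -590.07, north 3772 cos 189° = -3725.56
Current position: (3043.87, -3084.80). Target: (-1986, 2870). Remaining: Δeast = -5029.87, Δnorth = 5954.80.
Bearing = atan2(-5029.87, 5954.80) mod 360° = 319.81°; distance = √((-5029.87)² + (5954.80)²) = 7794.820 m.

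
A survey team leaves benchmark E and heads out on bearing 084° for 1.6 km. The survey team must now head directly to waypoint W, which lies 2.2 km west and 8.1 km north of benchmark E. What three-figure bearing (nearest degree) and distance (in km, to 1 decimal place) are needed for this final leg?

Leg 1 (084°, 1.6 km): east 1.6 sin 84° = 1.59, north 1.6 cos 84° = 0.17
Current position: (1.59, 0.17). Target: (-2.2, 8.1). Remaining: Δeast = -3.79, Δnorth = 7.93.
Bearing = atan2(-3.79, 7.93) mod 360° = 334.46°; distance = √((-3.79)² + (7.93)²) = 8.792 km.

334°, 8.8 km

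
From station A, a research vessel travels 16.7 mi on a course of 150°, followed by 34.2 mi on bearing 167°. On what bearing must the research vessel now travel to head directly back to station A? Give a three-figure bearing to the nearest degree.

341°

Leg 1 (150°, 16.7 mi): east 16.7 sin 150° = 8.35, north 16.7 cos 150° = -14.46
Leg 2 (167°, 34.2 mi): east 34.2 sin 167° = 7.69, north 34.2 cos 167° = -33.32
Net displacement: 16.04 east, -47.79 north. Direction back to start is (-16.04, 47.79): bearing = atan2(-16.04, 47.79) mod 360° = 341.44° ≈ 341°.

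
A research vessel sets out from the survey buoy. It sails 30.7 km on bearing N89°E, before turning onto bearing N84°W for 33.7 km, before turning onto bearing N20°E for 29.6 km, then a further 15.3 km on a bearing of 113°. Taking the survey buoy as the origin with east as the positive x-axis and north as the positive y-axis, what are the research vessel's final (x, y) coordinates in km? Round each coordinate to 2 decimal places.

(21.39, 25.90)

Leg 1 (N89°E, 30.7 km): east 30.7 sin 89° = 30.70, north 30.7 cos 89° = 0.54
Leg 2 (N84°W, 33.7 km): east 33.7 sin 276° = -33.52, north 33.7 cos 276° = 3.52
Leg 3 (N20°E, 29.6 km): east 29.6 sin 20° = 10.12, north 29.6 cos 20° = 27.81
Leg 4 (113°, 15.3 km): east 15.3 sin 113° = 14.08, north 15.3 cos 113° = -5.98
Summing: 21.39 km east, 25.90 km north → (21.39, 25.90).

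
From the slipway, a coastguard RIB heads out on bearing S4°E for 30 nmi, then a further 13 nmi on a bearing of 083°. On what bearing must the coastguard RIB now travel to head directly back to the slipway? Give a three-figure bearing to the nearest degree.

Leg 1 (S4°E, 30 nmi): east 30 sin 176° = 2.09, north 30 cos 176° = -29.93
Leg 2 (083°, 13 nmi): east 13 sin 83° = 12.90, north 13 cos 83° = 1.58
Net displacement: 15.00 east, -28.34 north. Direction back to start is (-15.00, 28.34): bearing = atan2(-15.00, 28.34) mod 360° = 332.12° ≈ 332°.

332°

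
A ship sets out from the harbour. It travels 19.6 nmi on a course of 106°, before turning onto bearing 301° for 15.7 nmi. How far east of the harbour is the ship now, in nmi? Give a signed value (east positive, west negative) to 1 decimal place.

5.4 nmi

Leg 1 (106°, 19.6 nmi): east 19.6 sin 106° = 18.84, north 19.6 cos 106° = -5.40
Leg 2 (301°, 15.7 nmi): east 15.7 sin 301° = -13.46, north 15.7 cos 301° = 8.09
Net east component: 5.38 nmi.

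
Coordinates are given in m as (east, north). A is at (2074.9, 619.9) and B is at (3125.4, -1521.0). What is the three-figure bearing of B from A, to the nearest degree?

Δeast = 3125.4 − 2074.9 = 1050.50; Δnorth = -1521.0 − 619.9 = -2140.90.
Bearing = atan2(Δeast, Δnorth) mod 360° = 153.86° ≈ 154°.

154°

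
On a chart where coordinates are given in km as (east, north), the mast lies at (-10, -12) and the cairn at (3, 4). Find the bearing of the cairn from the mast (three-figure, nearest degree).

039°

Δeast = 3 − -10 = 13.00; Δnorth = 4 − -12 = 16.00.
Bearing = atan2(Δeast, Δnorth) mod 360° = 39.09° ≈ 039°.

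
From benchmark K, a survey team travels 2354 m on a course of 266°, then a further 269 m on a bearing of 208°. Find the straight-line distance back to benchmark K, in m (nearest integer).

2507 m

Leg 1 (266°, 2354 m): east 2354 sin 266° = -2348.27, north 2354 cos 266° = -164.21
Leg 2 (208°, 269 m): east 269 sin 208° = -126.29, north 269 cos 208° = -237.51
Net: -2474.55 east, -401.72 north. Distance = √((-2474.55)² + (-401.72)²) = 2506.949 m.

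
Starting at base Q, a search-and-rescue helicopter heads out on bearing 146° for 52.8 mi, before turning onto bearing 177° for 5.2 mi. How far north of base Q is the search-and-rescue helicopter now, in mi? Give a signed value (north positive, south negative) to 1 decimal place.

-49.0 mi

Leg 1 (146°, 52.8 mi): east 52.8 sin 146° = 29.53, north 52.8 cos 146° = -43.77
Leg 2 (177°, 5.2 mi): east 5.2 sin 177° = 0.27, north 5.2 cos 177° = -5.19
Net north component: -48.97 mi.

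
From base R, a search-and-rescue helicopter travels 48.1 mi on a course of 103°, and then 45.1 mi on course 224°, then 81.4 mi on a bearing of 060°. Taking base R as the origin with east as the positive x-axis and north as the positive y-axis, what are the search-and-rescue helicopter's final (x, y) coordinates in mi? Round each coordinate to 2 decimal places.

Leg 1 (103°, 48.1 mi): east 48.1 sin 103° = 46.87, north 48.1 cos 103° = -10.82
Leg 2 (224°, 45.1 mi): east 45.1 sin 224° = -31.33, north 45.1 cos 224° = -32.44
Leg 3 (060°, 81.4 mi): east 81.4 sin 60° = 70.49, north 81.4 cos 60° = 40.70
Summing: 86.03 mi east, -2.56 mi north → (86.03, -2.56).

(86.03, -2.56)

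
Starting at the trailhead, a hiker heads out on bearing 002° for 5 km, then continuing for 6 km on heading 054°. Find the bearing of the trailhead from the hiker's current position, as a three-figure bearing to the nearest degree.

211°

Leg 1 (002°, 5 km): east 5 sin 2° = 0.17, north 5 cos 2° = 5.00
Leg 2 (054°, 6 km): east 6 sin 54° = 4.85, north 6 cos 54° = 3.53
Net displacement: 5.03 east, 8.52 north. Direction back to start is (-5.03, -8.52): bearing = atan2(-5.03, -8.52) mod 360° = 210.54° ≈ 211°.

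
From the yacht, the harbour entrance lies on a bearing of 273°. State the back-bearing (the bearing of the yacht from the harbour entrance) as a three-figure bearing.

093°

Back-bearing = 273° − 180° = 093°.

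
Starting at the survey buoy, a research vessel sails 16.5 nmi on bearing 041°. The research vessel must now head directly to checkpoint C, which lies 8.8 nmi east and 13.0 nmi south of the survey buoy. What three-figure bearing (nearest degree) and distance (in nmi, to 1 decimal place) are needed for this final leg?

Leg 1 (041°, 16.5 nmi): east 16.5 sin 41° = 10.82, north 16.5 cos 41° = 12.45
Current position: (10.82, 12.45). Target: (8.8, -13.0). Remaining: Δeast = -2.02, Δnorth = -25.45.
Bearing = atan2(-2.02, -25.45) mod 360° = 184.55°; distance = √((-2.02)² + (-25.45)²) = 25.533 nmi.

185°, 25.5 nmi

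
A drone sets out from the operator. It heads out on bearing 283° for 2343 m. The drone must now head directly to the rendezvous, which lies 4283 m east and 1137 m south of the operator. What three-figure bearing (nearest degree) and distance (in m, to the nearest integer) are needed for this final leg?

104°, 6774 m

Leg 1 (283°, 2343 m): east 2343 sin 283° = -2282.95, north 2343 cos 283° = 527.06
Current position: (-2282.95, 527.06). Target: (4283, -1137). Remaining: Δeast = 6565.95, Δnorth = -1664.06.
Bearing = atan2(6565.95, -1664.06) mod 360° = 104.22°; distance = √((6565.95)² + (-1664.06)²) = 6773.536 m.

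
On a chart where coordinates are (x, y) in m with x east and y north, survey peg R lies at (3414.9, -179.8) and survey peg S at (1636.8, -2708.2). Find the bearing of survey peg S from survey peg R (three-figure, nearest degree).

215°

Δeast = 1636.8 − 3414.9 = -1778.10; Δnorth = -2708.2 − -179.8 = -2528.40.
Bearing = atan2(Δeast, Δnorth) mod 360° = 215.12° ≈ 215°.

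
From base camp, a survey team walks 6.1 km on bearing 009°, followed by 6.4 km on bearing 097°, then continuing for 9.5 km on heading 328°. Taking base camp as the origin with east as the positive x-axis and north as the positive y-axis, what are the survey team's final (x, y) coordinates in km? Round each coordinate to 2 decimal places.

(2.27, 13.30)

Leg 1 (009°, 6.1 km): east 6.1 sin 9° = 0.95, north 6.1 cos 9° = 6.02
Leg 2 (097°, 6.4 km): east 6.4 sin 97° = 6.35, north 6.4 cos 97° = -0.78
Leg 3 (328°, 9.5 km): east 9.5 sin 328° = -5.03, north 9.5 cos 328° = 8.06
Summing: 2.27 km east, 13.30 km north → (2.27, 13.30).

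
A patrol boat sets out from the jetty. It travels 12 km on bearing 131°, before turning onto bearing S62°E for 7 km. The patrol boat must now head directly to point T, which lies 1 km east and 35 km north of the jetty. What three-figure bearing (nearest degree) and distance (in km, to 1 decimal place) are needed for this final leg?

Leg 1 (131°, 12 km): east 12 sin 131° = 9.06, north 12 cos 131° = -7.87
Leg 2 (S62°E, 7 km): east 7 sin 118° = 6.18, north 7 cos 118° = -3.29
Current position: (15.24, -11.16). Target: (1, 35). Remaining: Δeast = -14.24, Δnorth = 46.16.
Bearing = atan2(-14.24, 46.16) mod 360° = 342.86°; distance = √((-14.24)² + (46.16)²) = 48.305 km.

343°, 48.3 km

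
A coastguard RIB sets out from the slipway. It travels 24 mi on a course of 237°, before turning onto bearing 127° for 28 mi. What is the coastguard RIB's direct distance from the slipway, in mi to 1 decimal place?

Leg 1 (237°, 24 mi): east 24 sin 237° = -20.13, north 24 cos 237° = -13.07
Leg 2 (127°, 28 mi): east 28 sin 127° = 22.36, north 28 cos 127° = -16.85
Net: 2.23 east, -29.92 north. Distance = √((2.23)² + (-29.92)²) = 30.005 mi.

30.0 mi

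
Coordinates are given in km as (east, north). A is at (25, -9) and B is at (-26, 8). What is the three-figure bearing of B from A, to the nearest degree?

288°

Δeast = -26 − 25 = -51.00; Δnorth = 8 − -9 = 17.00.
Bearing = atan2(Δeast, Δnorth) mod 360° = 288.43° ≈ 288°.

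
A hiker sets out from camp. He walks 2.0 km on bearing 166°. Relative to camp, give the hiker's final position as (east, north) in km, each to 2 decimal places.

Leg 1 (166°, 2.0 km): east 2.0 sin 166° = 0.48, north 2.0 cos 166° = -1.94
Summing: 0.48 km east, -1.94 km north → (0.48, -1.94).

(0.48, -1.94)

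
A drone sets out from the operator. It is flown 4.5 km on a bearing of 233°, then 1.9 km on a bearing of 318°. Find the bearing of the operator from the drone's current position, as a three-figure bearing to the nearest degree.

Leg 1 (233°, 4.5 km): east 4.5 sin 233° = -3.59, north 4.5 cos 233° = -2.71
Leg 2 (318°, 1.9 km): east 1.9 sin 318° = -1.27, north 1.9 cos 318° = 1.41
Net displacement: -4.87 east, -1.30 north. Direction back to start is (4.87, 1.30): bearing = atan2(4.87, 1.30) mod 360° = 75.08° ≈ 075°.

075°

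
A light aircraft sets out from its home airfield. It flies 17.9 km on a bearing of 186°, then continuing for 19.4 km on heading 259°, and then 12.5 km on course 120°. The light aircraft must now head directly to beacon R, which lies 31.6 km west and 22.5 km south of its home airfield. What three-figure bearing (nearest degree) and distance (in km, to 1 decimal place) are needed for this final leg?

284°, 22.1 km

Leg 1 (186°, 17.9 km): east 17.9 sin 186° = -1.87, north 17.9 cos 186° = -17.80
Leg 2 (259°, 19.4 km): east 19.4 sin 259° = -19.04, north 19.4 cos 259° = -3.70
Leg 3 (120°, 12.5 km): east 12.5 sin 120° = 10.83, north 12.5 cos 120° = -6.25
Current position: (-10.09, -27.75). Target: (-31.6, -22.5). Remaining: Δeast = -21.51, Δnorth = 5.25.
Bearing = atan2(-21.51, 5.25) mod 360° = 283.72°; distance = √((-21.51)² + (5.25)²) = 22.143 km.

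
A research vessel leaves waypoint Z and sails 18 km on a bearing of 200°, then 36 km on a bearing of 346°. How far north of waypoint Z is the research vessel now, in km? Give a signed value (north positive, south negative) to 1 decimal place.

Leg 1 (200°, 18 km): east 18 sin 200° = -6.16, north 18 cos 200° = -16.91
Leg 2 (346°, 36 km): east 36 sin 346° = -8.71, north 36 cos 346° = 34.93
Net north component: 18.02 km.

18.0 km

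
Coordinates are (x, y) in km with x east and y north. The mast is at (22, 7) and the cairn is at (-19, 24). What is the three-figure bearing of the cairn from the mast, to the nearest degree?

Δeast = -19 − 22 = -41.00; Δnorth = 24 − 7 = 17.00.
Bearing = atan2(Δeast, Δnorth) mod 360° = 292.52° ≈ 293°.

293°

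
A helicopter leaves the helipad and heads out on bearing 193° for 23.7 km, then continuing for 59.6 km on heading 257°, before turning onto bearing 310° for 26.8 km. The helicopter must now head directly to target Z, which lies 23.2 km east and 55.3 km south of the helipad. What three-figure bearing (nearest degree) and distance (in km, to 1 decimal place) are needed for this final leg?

Leg 1 (193°, 23.7 km): east 23.7 sin 193° = -5.33, north 23.7 cos 193° = -23.09
Leg 2 (257°, 59.6 km): east 59.6 sin 257° = -58.07, north 59.6 cos 257° = -13.41
Leg 3 (310°, 26.8 km): east 26.8 sin 310° = -20.53, north 26.8 cos 310° = 17.23
Current position: (-83.93, -19.27). Target: (23.2, -55.3). Remaining: Δeast = 107.13, Δnorth = -36.03.
Bearing = atan2(107.13, -36.03) mod 360° = 108.59°; distance = √((107.13)² + (-36.03)²) = 113.029 km.

109°, 113.0 km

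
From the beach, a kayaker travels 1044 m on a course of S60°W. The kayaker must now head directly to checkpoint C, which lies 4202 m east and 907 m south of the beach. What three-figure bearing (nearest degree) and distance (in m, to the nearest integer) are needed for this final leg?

Leg 1 (S60°W, 1044 m): east 1044 sin 240° = -904.13, north 1044 cos 240° = -522.00
Current position: (-904.13, -522.00). Target: (4202, -907). Remaining: Δeast = 5106.13, Δnorth = -385.00.
Bearing = atan2(5106.13, -385.00) mod 360° = 94.31°; distance = √((5106.13)² + (-385.00)²) = 5120.624 m.

094°, 5121 m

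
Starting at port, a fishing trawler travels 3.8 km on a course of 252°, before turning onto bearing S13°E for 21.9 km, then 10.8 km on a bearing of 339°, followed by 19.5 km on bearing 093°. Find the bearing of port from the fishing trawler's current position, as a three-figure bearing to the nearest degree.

308°

Leg 1 (252°, 3.8 km): east 3.8 sin 252° = -3.61, north 3.8 cos 252° = -1.17
Leg 2 (S13°E, 21.9 km): east 21.9 sin 167° = 4.93, north 21.9 cos 167° = -21.34
Leg 3 (339°, 10.8 km): east 10.8 sin 339° = -3.87, north 10.8 cos 339° = 10.08
Leg 4 (093°, 19.5 km): east 19.5 sin 93° = 19.47, north 19.5 cos 93° = -1.02
Net displacement: 16.92 east, -13.45 north. Direction back to start is (-16.92, 13.45): bearing = atan2(-16.92, 13.45) mod 360° = 308.49° ≈ 308°.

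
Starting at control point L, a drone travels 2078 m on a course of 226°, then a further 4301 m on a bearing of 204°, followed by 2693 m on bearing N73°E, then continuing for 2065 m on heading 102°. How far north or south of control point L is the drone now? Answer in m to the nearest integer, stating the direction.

5015 m south

Leg 1 (226°, 2078 m): east 2078 sin 226° = -1494.79, north 2078 cos 226° = -1443.50
Leg 2 (204°, 4301 m): east 4301 sin 204° = -1749.37, north 4301 cos 204° = -3929.16
Leg 3 (N73°E, 2693 m): east 2693 sin 73° = 2575.33, north 2693 cos 73° = 787.36
Leg 4 (102°, 2065 m): east 2065 sin 102° = 2019.87, north 2065 cos 102° = -429.34
Net north component: -5014.64 m.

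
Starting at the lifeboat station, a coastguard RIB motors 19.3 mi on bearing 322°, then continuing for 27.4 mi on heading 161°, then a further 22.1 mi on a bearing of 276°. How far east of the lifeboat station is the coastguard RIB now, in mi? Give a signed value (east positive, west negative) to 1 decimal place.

-24.9 mi

Leg 1 (322°, 19.3 mi): east 19.3 sin 322° = -11.88, north 19.3 cos 322° = 15.21
Leg 2 (161°, 27.4 mi): east 27.4 sin 161° = 8.92, north 27.4 cos 161° = -25.91
Leg 3 (276°, 22.1 mi): east 22.1 sin 276° = -21.98, north 22.1 cos 276° = 2.31
Net east component: -24.94 mi.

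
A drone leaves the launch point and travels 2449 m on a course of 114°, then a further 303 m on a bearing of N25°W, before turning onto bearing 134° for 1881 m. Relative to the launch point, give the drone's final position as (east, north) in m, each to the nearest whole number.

Leg 1 (114°, 2449 m): east 2449 sin 114° = 2237.27, north 2449 cos 114° = -996.10
Leg 2 (N25°W, 303 m): east 303 sin 335° = -128.05, north 303 cos 335° = 274.61
Leg 3 (134°, 1881 m): east 1881 sin 134° = 1353.08, north 1881 cos 134° = -1306.65
Summing: 3462.30 m east, -2028.14 m north → (3462, -2028).

(3462, -2028)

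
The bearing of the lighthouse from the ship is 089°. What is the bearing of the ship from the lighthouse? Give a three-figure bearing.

Back-bearing = 089° + 180° = 269°.

269°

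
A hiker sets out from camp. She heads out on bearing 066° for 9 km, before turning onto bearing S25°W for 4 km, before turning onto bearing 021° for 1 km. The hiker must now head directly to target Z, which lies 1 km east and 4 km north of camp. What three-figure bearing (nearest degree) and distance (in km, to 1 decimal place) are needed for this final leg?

297°, 6.6 km

Leg 1 (066°, 9 km): east 9 sin 66° = 8.22, north 9 cos 66° = 3.66
Leg 2 (S25°W, 4 km): east 4 sin 205° = -1.69, north 4 cos 205° = -3.63
Leg 3 (021°, 1 km): east 1 sin 21° = 0.36, north 1 cos 21° = 0.93
Current position: (6.89, 0.97). Target: (1, 4). Remaining: Δeast = -5.89, Δnorth = 3.03.
Bearing = atan2(-5.89, 3.03) mod 360° = 297.23°; distance = √((-5.89)² + (3.03)²) = 6.624 km.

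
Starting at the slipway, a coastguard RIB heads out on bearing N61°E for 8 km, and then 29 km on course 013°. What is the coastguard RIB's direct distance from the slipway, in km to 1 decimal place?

Leg 1 (N61°E, 8 km): east 8 sin 61° = 7.00, north 8 cos 61° = 3.88
Leg 2 (013°, 29 km): east 29 sin 13° = 6.52, north 29 cos 13° = 28.26
Net: 13.52 east, 32.14 north. Distance = √((13.52)² + (32.14)²) = 34.864 km.

34.9 km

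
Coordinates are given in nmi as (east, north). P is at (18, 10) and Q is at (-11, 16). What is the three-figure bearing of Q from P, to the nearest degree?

282°

Δeast = -11 − 18 = -29.00; Δnorth = 16 − 10 = 6.00.
Bearing = atan2(Δeast, Δnorth) mod 360° = 281.69° ≈ 282°.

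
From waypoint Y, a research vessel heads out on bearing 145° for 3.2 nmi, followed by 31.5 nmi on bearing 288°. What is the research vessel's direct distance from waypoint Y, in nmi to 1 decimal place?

29.0 nmi

Leg 1 (145°, 3.2 nmi): east 3.2 sin 145° = 1.84, north 3.2 cos 145° = -2.62
Leg 2 (288°, 31.5 nmi): east 31.5 sin 288° = -29.96, north 31.5 cos 288° = 9.73
Net: -28.12 east, 7.11 north. Distance = √((-28.12)² + (7.11)²) = 29.008 nmi.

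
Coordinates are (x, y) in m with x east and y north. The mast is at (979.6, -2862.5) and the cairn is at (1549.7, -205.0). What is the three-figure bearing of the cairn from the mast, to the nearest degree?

Δeast = 1549.7 − 979.6 = 570.10; Δnorth = -205.0 − -2862.5 = 2657.50.
Bearing = atan2(Δeast, Δnorth) mod 360° = 12.11° ≈ 012°.

012°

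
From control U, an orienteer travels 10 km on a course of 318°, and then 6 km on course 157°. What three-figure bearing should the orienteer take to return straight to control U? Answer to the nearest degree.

114°

Leg 1 (318°, 10 km): east 10 sin 318° = -6.69, north 10 cos 318° = 7.43
Leg 2 (157°, 6 km): east 6 sin 157° = 2.34, north 6 cos 157° = -5.52
Net displacement: -4.35 east, 1.91 north. Direction back to start is (4.35, -1.91): bearing = atan2(4.35, -1.91) mod 360° = 113.70° ≈ 114°.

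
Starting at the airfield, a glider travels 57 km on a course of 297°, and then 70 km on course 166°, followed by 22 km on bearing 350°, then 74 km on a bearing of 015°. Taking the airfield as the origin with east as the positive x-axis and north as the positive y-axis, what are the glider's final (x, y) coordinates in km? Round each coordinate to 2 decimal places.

Leg 1 (297°, 57 km): east 57 sin 297° = -50.79, north 57 cos 297° = 25.88
Leg 2 (166°, 70 km): east 70 sin 166° = 16.93, north 70 cos 166° = -67.92
Leg 3 (350°, 22 km): east 22 sin 350° = -3.82, north 22 cos 350° = 21.67
Leg 4 (015°, 74 km): east 74 sin 15° = 19.15, north 74 cos 15° = 71.48
Summing: -18.52 km east, 51.10 km north → (-18.52, 51.10).

(-18.52, 51.10)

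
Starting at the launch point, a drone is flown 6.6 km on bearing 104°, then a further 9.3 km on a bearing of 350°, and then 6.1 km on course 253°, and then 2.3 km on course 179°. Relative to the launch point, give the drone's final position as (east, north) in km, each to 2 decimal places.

Leg 1 (104°, 6.6 km): east 6.6 sin 104° = 6.40, north 6.6 cos 104° = -1.60
Leg 2 (350°, 9.3 km): east 9.3 sin 350° = -1.61, north 9.3 cos 350° = 9.16
Leg 3 (253°, 6.1 km): east 6.1 sin 253° = -5.83, north 6.1 cos 253° = -1.78
Leg 4 (179°, 2.3 km): east 2.3 sin 179° = 0.04, north 2.3 cos 179° = -2.30
Summing: -1.00 km east, 3.48 km north → (-1.00, 3.48).

(-1.00, 3.48)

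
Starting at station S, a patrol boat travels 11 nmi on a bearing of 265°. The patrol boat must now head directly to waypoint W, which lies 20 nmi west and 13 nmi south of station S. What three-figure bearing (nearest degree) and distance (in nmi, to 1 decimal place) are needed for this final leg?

Leg 1 (265°, 11 nmi): east 11 sin 265° = -10.96, north 11 cos 265° = -0.96
Current position: (-10.96, -0.96). Target: (-20, -13). Remaining: Δeast = -9.04, Δnorth = -12.04.
Bearing = atan2(-9.04, -12.04) mod 360° = 216.90°; distance = √((-9.04)² + (-12.04)²) = 15.058 nmi.

217°, 15.1 nmi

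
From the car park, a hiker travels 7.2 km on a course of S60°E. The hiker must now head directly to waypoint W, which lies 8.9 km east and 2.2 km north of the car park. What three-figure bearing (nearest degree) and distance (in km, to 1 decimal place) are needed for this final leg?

025°, 6.4 km

Leg 1 (S60°E, 7.2 km): east 7.2 sin 120° = 6.24, north 7.2 cos 120° = -3.60
Current position: (6.24, -3.60). Target: (8.9, 2.2). Remaining: Δeast = 2.66, Δnorth = 5.80.
Bearing = atan2(2.66, 5.80) mod 360° = 24.67°; distance = √((2.66)² + (5.80)²) = 6.383 km.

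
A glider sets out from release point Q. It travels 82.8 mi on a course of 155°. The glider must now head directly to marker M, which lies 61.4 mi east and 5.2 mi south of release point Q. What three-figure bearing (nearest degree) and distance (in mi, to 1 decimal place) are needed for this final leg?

Leg 1 (155°, 82.8 mi): east 82.8 sin 155° = 34.99, north 82.8 cos 155° = -75.04
Current position: (34.99, -75.04). Target: (61.4, -5.2). Remaining: Δeast = 26.41, Δnorth = 69.84.
Bearing = atan2(26.41, 69.84) mod 360° = 20.71°; distance = √((26.41)² + (69.84)²) = 74.668 mi.

021°, 74.7 mi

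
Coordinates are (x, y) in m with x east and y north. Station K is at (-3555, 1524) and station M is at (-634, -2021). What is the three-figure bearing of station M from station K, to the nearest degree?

Δeast = -634 − -3555 = 2921.00; Δnorth = -2021 − 1524 = -3545.00.
Bearing = atan2(Δeast, Δnorth) mod 360° = 140.51° ≈ 141°.

141°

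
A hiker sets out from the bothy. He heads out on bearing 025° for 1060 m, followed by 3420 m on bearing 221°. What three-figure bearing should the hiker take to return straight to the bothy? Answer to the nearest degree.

Leg 1 (025°, 1060 m): east 1060 sin 25° = 447.98, north 1060 cos 25° = 960.69
Leg 2 (221°, 3420 m): east 3420 sin 221° = -2243.72, north 3420 cos 221° = -2581.11
Net displacement: -1795.75 east, -1620.42 north. Direction back to start is (1795.75, 1620.42): bearing = atan2(1795.75, 1620.42) mod 360° = 47.94° ≈ 048°.

048°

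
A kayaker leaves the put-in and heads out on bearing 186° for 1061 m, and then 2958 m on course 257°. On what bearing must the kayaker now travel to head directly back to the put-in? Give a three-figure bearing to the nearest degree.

Leg 1 (186°, 1061 m): east 1061 sin 186° = -110.90, north 1061 cos 186° = -1055.19
Leg 2 (257°, 2958 m): east 2958 sin 257° = -2882.19, north 2958 cos 257° = -665.41
Net displacement: -2993.09 east, -1720.59 north. Direction back to start is (2993.09, 1720.59): bearing = atan2(2993.09, 1720.59) mod 360° = 60.11° ≈ 060°.

060°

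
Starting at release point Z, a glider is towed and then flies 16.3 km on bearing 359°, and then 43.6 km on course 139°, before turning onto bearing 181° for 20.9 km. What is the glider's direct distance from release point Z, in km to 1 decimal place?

46.8 km

Leg 1 (359°, 16.3 km): east 16.3 sin 359° = -0.28, north 16.3 cos 359° = 16.30
Leg 2 (139°, 43.6 km): east 43.6 sin 139° = 28.60, north 43.6 cos 139° = -32.91
Leg 3 (181°, 20.9 km): east 20.9 sin 181° = -0.36, north 20.9 cos 181° = -20.90
Net: 27.95 east, -37.50 north. Distance = √((27.95)² + (-37.50)²) = 46.777 km.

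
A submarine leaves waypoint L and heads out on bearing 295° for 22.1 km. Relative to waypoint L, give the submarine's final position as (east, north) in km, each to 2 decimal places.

Leg 1 (295°, 22.1 km): east 22.1 sin 295° = -20.03, north 22.1 cos 295° = 9.34
Summing: -20.03 km east, 9.34 km north → (-20.03, 9.34).

(-20.03, 9.34)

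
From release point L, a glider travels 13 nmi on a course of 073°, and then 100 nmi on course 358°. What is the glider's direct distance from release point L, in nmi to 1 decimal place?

104.1 nmi

Leg 1 (073°, 13 nmi): east 13 sin 73° = 12.43, north 13 cos 73° = 3.80
Leg 2 (358°, 100 nmi): east 100 sin 358° = -3.49, north 100 cos 358° = 99.94
Net: 8.94 east, 103.74 north. Distance = √((8.94)² + (103.74)²) = 104.125 nmi.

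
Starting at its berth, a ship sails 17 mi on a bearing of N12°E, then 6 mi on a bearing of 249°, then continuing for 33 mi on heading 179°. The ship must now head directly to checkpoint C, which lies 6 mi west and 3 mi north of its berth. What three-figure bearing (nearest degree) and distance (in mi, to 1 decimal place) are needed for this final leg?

348°, 22.0 mi

Leg 1 (N12°E, 17 mi): east 17 sin 12° = 3.53, north 17 cos 12° = 16.63
Leg 2 (249°, 6 mi): east 6 sin 249° = -5.60, north 6 cos 249° = -2.15
Leg 3 (179°, 33 mi): east 33 sin 179° = 0.58, north 33 cos 179° = -32.99
Current position: (-1.49, -18.52). Target: (-6, 3). Remaining: Δeast = -4.51, Δnorth = 21.52.
Bearing = atan2(-4.51, 21.52) mod 360° = 348.16°; distance = √((-4.51)² + (21.52)²) = 21.984 mi.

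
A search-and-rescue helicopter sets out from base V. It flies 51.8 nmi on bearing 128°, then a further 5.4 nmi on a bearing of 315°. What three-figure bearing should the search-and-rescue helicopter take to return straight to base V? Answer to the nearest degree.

307°

Leg 1 (128°, 51.8 nmi): east 51.8 sin 128° = 40.82, north 51.8 cos 128° = -31.89
Leg 2 (315°, 5.4 nmi): east 5.4 sin 315° = -3.82, north 5.4 cos 315° = 3.82
Net displacement: 37.00 east, -28.07 north. Direction back to start is (-37.00, 28.07): bearing = atan2(-37.00, 28.07) mod 360° = 307.19° ≈ 307°.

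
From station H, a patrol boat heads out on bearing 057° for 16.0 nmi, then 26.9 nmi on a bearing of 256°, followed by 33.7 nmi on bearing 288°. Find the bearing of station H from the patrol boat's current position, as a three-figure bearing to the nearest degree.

Leg 1 (057°, 16.0 nmi): east 16.0 sin 57° = 13.42, north 16.0 cos 57° = 8.71
Leg 2 (256°, 26.9 nmi): east 26.9 sin 256° = -26.10, north 26.9 cos 256° = -6.51
Leg 3 (288°, 33.7 nmi): east 33.7 sin 288° = -32.05, north 33.7 cos 288° = 10.41
Net displacement: -44.73 east, 12.62 north. Direction back to start is (44.73, -12.62): bearing = atan2(44.73, -12.62) mod 360° = 105.76° ≈ 106°.

106°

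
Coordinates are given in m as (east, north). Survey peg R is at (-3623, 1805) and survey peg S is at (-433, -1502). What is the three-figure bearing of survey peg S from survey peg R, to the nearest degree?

136°

Δeast = -433 − -3623 = 3190.00; Δnorth = -1502 − 1805 = -3307.00.
Bearing = atan2(Δeast, Δnorth) mod 360° = 136.03° ≈ 136°.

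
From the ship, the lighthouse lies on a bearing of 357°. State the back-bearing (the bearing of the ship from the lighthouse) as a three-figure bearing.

Back-bearing = 357° − 180° = 177°.

177°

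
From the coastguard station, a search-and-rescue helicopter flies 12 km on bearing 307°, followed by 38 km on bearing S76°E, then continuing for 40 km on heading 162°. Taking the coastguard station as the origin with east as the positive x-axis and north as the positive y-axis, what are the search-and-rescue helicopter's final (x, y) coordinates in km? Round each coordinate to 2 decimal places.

(39.65, -40.01)

Leg 1 (307°, 12 km): east 12 sin 307° = -9.58, north 12 cos 307° = 7.22
Leg 2 (S76°E, 38 km): east 38 sin 104° = 36.87, north 38 cos 104° = -9.19
Leg 3 (162°, 40 km): east 40 sin 162° = 12.36, north 40 cos 162° = -38.04
Summing: 39.65 km east, -40.01 km north → (39.65, -40.01).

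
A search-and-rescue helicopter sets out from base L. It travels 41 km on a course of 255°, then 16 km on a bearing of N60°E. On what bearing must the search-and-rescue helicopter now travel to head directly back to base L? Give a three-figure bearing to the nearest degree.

084°

Leg 1 (255°, 41 km): east 41 sin 255° = -39.60, north 41 cos 255° = -10.61
Leg 2 (N60°E, 16 km): east 16 sin 60° = 13.86, north 16 cos 60° = 8.00
Net displacement: -25.75 east, -2.61 north. Direction back to start is (25.75, 2.61): bearing = atan2(25.75, 2.61) mod 360° = 84.21° ≈ 084°.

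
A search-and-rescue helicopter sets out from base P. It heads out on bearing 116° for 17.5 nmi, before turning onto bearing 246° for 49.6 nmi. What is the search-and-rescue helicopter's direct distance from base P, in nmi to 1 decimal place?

40.6 nmi

Leg 1 (116°, 17.5 nmi): east 17.5 sin 116° = 15.73, north 17.5 cos 116° = -7.67
Leg 2 (246°, 49.6 nmi): east 49.6 sin 246° = -45.31, north 49.6 cos 246° = -20.17
Net: -29.58 east, -27.85 north. Distance = √((-29.58)² + (-27.85)²) = 40.627 nmi.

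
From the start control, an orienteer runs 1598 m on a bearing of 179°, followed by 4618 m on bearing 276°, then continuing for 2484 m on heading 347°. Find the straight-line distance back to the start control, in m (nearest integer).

5287 m

Leg 1 (179°, 1598 m): east 1598 sin 179° = 27.89, north 1598 cos 179° = -1597.76
Leg 2 (276°, 4618 m): east 4618 sin 276° = -4592.70, north 4618 cos 276° = 482.71
Leg 3 (347°, 2484 m): east 2484 sin 347° = -558.78, north 2484 cos 347° = 2420.34
Net: -5123.59 east, 1305.29 north. Distance = √((-5123.59)² + (1305.29)²) = 5287.246 m.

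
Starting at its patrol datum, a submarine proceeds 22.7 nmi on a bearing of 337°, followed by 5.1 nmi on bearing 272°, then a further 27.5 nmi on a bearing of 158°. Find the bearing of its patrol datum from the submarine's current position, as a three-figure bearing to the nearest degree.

040°

Leg 1 (337°, 22.7 nmi): east 22.7 sin 337° = -8.87, north 22.7 cos 337° = 20.90
Leg 2 (272°, 5.1 nmi): east 5.1 sin 272° = -5.10, north 5.1 cos 272° = 0.18
Leg 3 (158°, 27.5 nmi): east 27.5 sin 158° = 10.30, north 27.5 cos 158° = -25.50
Net displacement: -3.66 east, -4.42 north. Direction back to start is (3.66, 4.42): bearing = atan2(3.66, 4.42) mod 360° = 39.64° ≈ 040°.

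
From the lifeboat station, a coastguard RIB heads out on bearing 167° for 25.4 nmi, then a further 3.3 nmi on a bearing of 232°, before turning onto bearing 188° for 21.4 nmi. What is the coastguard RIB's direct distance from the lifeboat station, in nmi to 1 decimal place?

Leg 1 (167°, 25.4 nmi): east 25.4 sin 167° = 5.71, north 25.4 cos 167° = -24.75
Leg 2 (232°, 3.3 nmi): east 3.3 sin 232° = -2.60, north 3.3 cos 232° = -2.03
Leg 3 (188°, 21.4 nmi): east 21.4 sin 188° = -2.98, north 21.4 cos 188° = -21.19
Net: 0.14 east, -47.97 north. Distance = √((0.14)² + (-47.97)²) = 47.973 nmi.

48.0 nmi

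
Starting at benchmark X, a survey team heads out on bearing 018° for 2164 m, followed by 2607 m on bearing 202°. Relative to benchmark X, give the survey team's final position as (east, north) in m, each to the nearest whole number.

Leg 1 (018°, 2164 m): east 2164 sin 18° = 668.71, north 2164 cos 18° = 2058.09
Leg 2 (202°, 2607 m): east 2607 sin 202° = -976.60, north 2607 cos 202° = -2417.17
Summing: -307.89 m east, -359.08 m north → (-308, -359).

(-308, -359)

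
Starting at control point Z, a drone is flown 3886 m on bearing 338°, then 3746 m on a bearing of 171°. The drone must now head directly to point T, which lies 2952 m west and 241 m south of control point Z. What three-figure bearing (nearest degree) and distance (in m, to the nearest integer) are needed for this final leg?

Leg 1 (338°, 3886 m): east 3886 sin 338° = -1455.72, north 3886 cos 338° = 3603.04
Leg 2 (171°, 3746 m): east 3746 sin 171° = 586.00, north 3746 cos 171° = -3699.88
Current position: (-869.72, -96.84). Target: (-2952, -241). Remaining: Δeast = -2082.28, Δnorth = -144.16.
Bearing = atan2(-2082.28, -144.16) mod 360° = 266.04°; distance = √((-2082.28)² + (-144.16)²) = 2087.266 m.

266°, 2087 m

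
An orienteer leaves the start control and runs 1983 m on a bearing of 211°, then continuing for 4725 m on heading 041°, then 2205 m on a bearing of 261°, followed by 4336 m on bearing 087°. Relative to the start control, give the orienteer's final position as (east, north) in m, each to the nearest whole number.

Leg 1 (211°, 1983 m): east 1983 sin 211° = -1021.32, north 1983 cos 211° = -1699.76
Leg 2 (041°, 4725 m): east 4725 sin 41° = 3099.88, north 4725 cos 41° = 3566.00
Leg 3 (261°, 2205 m): east 2205 sin 261° = -2177.85, north 2205 cos 261° = -344.94
Leg 4 (087°, 4336 m): east 4336 sin 87° = 4330.06, north 4336 cos 87° = 226.93
Summing: 4230.76 m east, 1748.23 m north → (4231, 1748).

(4231, 1748)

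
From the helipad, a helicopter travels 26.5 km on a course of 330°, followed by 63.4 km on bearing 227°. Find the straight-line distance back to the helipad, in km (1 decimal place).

63.0 km

Leg 1 (330°, 26.5 km): east 26.5 sin 330° = -13.25, north 26.5 cos 330° = 22.95
Leg 2 (227°, 63.4 km): east 63.4 sin 227° = -46.37, north 63.4 cos 227° = -43.24
Net: -59.62 east, -20.29 north. Distance = √((-59.62)² + (-20.29)²) = 62.976 km.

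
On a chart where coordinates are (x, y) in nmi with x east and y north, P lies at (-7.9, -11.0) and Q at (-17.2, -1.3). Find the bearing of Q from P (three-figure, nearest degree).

Δeast = -17.2 − -7.9 = -9.30; Δnorth = -1.3 − -11.0 = 9.70.
Bearing = atan2(Δeast, Δnorth) mod 360° = 316.21° ≈ 316°.

316°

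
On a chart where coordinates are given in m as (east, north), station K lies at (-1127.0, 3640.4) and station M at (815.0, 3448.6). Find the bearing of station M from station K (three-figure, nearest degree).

096°

Δeast = 815.0 − -1127.0 = 1942.00; Δnorth = 3448.6 − 3640.4 = -191.80.
Bearing = atan2(Δeast, Δnorth) mod 360° = 95.64° ≈ 096°.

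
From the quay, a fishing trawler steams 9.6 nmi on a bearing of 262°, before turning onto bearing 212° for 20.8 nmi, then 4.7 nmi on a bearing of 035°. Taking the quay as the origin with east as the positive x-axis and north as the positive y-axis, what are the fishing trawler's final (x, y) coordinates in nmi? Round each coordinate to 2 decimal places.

(-17.83, -15.13)

Leg 1 (262°, 9.6 nmi): east 9.6 sin 262° = -9.51, north 9.6 cos 262° = -1.34
Leg 2 (212°, 20.8 nmi): east 20.8 sin 212° = -11.02, north 20.8 cos 212° = -17.64
Leg 3 (035°, 4.7 nmi): east 4.7 sin 35° = 2.70, north 4.7 cos 35° = 3.85
Summing: -17.83 nmi east, -15.13 nmi north → (-17.83, -15.13).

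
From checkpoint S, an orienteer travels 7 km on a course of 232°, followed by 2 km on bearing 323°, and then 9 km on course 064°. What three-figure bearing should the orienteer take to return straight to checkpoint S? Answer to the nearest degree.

228°

Leg 1 (232°, 7 km): east 7 sin 232° = -5.52, north 7 cos 232° = -4.31
Leg 2 (323°, 2 km): east 2 sin 323° = -1.20, north 2 cos 323° = 1.60
Leg 3 (064°, 9 km): east 9 sin 64° = 8.09, north 9 cos 64° = 3.95
Net displacement: 1.37 east, 1.23 north. Direction back to start is (-1.37, -1.23): bearing = atan2(-1.37, -1.23) mod 360° = 228.00° ≈ 228°.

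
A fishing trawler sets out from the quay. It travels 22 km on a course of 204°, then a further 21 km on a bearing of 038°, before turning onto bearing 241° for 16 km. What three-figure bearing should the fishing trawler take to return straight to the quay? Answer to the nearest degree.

042°

Leg 1 (204°, 22 km): east 22 sin 204° = -8.95, north 22 cos 204° = -20.10
Leg 2 (038°, 21 km): east 21 sin 38° = 12.93, north 21 cos 38° = 16.55
Leg 3 (241°, 16 km): east 16 sin 241° = -13.99, north 16 cos 241° = -7.76
Net displacement: -10.01 east, -11.31 north. Direction back to start is (10.01, 11.31): bearing = atan2(10.01, 11.31) mod 360° = 41.53° ≈ 042°.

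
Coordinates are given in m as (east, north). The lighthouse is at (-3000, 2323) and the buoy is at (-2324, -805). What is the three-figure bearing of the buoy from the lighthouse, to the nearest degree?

Δeast = -2324 − -3000 = 676.00; Δnorth = -805 − 2323 = -3128.00.
Bearing = atan2(Δeast, Δnorth) mod 360° = 167.81° ≈ 168°.

168°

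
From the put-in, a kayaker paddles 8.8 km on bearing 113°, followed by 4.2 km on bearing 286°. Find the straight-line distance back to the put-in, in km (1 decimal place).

Leg 1 (113°, 8.8 km): east 8.8 sin 113° = 8.10, north 8.8 cos 113° = -3.44
Leg 2 (286°, 4.2 km): east 4.2 sin 286° = -4.04, north 4.2 cos 286° = 1.16
Net: 4.06 east, -2.28 north. Distance = √((4.06)² + (-2.28)²) = 4.660 km.

4.7 km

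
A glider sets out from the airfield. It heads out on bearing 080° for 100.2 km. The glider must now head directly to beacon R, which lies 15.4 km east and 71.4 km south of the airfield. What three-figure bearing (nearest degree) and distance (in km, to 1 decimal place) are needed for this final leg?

223°, 121.7 km

Leg 1 (080°, 100.2 km): east 100.2 sin 80° = 98.68, north 100.2 cos 80° = 17.40
Current position: (98.68, 17.40). Target: (15.4, -71.4). Remaining: Δeast = -83.28, Δnorth = -88.80.
Bearing = atan2(-83.28, -88.80) mod 360° = 223.16°; distance = √((-83.28)² + (-88.80)²) = 121.740 km.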